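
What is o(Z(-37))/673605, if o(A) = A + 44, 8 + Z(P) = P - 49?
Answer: -10/134721 ≈ -7.4227e-5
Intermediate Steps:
Z(P) = -57 + P (Z(P) = -8 + (P - 49) = -8 + (-49 + P) = -57 + P)
o(A) = 44 + A
o(Z(-37))/673605 = (44 + (-57 - 37))/673605 = (44 - 94)*(1/673605) = -50*1/673605 = -10/134721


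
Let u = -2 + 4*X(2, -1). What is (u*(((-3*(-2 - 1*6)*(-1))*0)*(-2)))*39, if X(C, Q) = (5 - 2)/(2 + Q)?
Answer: 0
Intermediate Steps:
X(C, Q) = 3/(2 + Q)
u = 10 (u = -2 + 4*(3/(2 - 1)) = -2 + 4*(3/1) = -2 + 4*(3*1) = -2 + 4*3 = -2 + 12 = 10)
(u*(((-3*(-2 - 1*6)*(-1))*0)*(-2)))*39 = (10*(((-3*(-2 - 1*6)*(-1))*0)*(-2)))*39 = (10*(((-3*(-2 - 6)*(-1))*0)*(-2)))*39 = (10*(((-3*(-8)*(-1))*0)*(-2)))*39 = (10*(((24*(-1))*0)*(-2)))*39 = (10*(-24*0*(-2)))*39 = (10*(0*(-2)))*39 = (10*0)*39 = 0*39 = 0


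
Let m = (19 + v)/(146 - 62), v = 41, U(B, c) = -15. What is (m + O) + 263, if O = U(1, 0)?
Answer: 1741/7 ≈ 248.71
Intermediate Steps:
O = -15
m = 5/7 (m = (19 + 41)/(146 - 62) = 60/84 = 60*(1/84) = 5/7 ≈ 0.71429)
(m + O) + 263 = (5/7 - 15) + 263 = -100/7 + 263 = 1741/7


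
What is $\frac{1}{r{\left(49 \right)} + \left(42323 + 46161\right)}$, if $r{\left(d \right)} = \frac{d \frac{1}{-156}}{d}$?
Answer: $\frac{156}{13803503} \approx 1.1301 \cdot 10^{-5}$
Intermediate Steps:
$r{\left(d \right)} = - \frac{1}{156}$ ($r{\left(d \right)} = \frac{d \left(- \frac{1}{156}\right)}{d} = \frac{\left(- \frac{1}{156}\right) d}{d} = - \frac{1}{156}$)
$\frac{1}{r{\left(49 \right)} + \left(42323 + 46161\right)} = \frac{1}{- \frac{1}{156} + \left(42323 + 46161\right)} = \frac{1}{- \frac{1}{156} + 88484} = \frac{1}{\frac{13803503}{156}} = \frac{156}{13803503}$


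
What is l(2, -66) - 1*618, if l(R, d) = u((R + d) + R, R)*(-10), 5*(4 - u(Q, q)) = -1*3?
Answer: -664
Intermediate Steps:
u(Q, q) = 23/5 (u(Q, q) = 4 - (-1)*3/5 = 4 - ⅕*(-3) = 4 + ⅗ = 23/5)
l(R, d) = -46 (l(R, d) = (23/5)*(-10) = -46)
l(2, -66) - 1*618 = -46 - 1*618 = -46 - 618 = -664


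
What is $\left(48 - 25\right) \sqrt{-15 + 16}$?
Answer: $23$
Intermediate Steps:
$\left(48 - 25\right) \sqrt{-15 + 16} = \left(48 - 25\right) \sqrt{1} = \left(48 - 25\right) 1 = 23 \cdot 1 = 23$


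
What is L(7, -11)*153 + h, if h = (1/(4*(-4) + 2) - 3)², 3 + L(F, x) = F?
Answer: 121801/196 ≈ 621.43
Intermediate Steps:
L(F, x) = -3 + F
h = 1849/196 (h = (1/(-16 + 2) - 3)² = (1/(-14) - 3)² = (-1/14 - 3)² = (-43/14)² = 1849/196 ≈ 9.4337)
L(7, -11)*153 + h = (-3 + 7)*153 + 1849/196 = 4*153 + 1849/196 = 612 + 1849/196 = 121801/196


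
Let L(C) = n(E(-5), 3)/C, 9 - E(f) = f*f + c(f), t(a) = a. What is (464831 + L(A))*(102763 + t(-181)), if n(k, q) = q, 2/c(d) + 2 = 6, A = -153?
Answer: 810615957720/17 ≈ 4.7683e+10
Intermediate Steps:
c(d) = ½ (c(d) = 2/(-2 + 6) = 2/4 = 2*(¼) = ½)
E(f) = 17/2 - f² (E(f) = 9 - (f*f + ½) = 9 - (f² + ½) = 9 - (½ + f²) = 9 + (-½ - f²) = 17/2 - f²)
L(C) = 3/C
(464831 + L(A))*(102763 + t(-181)) = (464831 + 3/(-153))*(102763 - 181) = (464831 + 3*(-1/153))*102582 = (464831 - 1/51)*102582 = (23706380/51)*102582 = 810615957720/17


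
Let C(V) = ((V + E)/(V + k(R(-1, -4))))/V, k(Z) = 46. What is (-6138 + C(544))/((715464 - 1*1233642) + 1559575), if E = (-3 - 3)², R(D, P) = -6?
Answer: -98502595/16712339056 ≈ -0.0058940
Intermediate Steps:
E = 36 (E = (-6)² = 36)
C(V) = (36 + V)/(V*(46 + V)) (C(V) = ((V + 36)/(V + 46))/V = ((36 + V)/(46 + V))/V = (36 + V)/(V*(46 + V)))
(-6138 + C(544))/((715464 - 1*1233642) + 1559575) = (-6138 + (36 + 544)/(544*(46 + 544)))/((715464 - 1*1233642) + 1559575) = (-6138 + (1/544)*580/590)/((715464 - 1233642) + 1559575) = (-6138 + (1/544)*(1/590)*580)/(-518178 + 1559575) = (-6138 + 29/16048)/1041397 = -98502595/16048*1/1041397 = -98502595/16712339056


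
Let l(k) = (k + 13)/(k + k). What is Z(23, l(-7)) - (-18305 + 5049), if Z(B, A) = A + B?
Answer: 92950/7 ≈ 13279.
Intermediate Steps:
l(k) = (13 + k)/(2*k) (l(k) = (13 + k)/((2*k)) = (13 + k)*(1/(2*k)) = (13 + k)/(2*k))
Z(23, l(-7)) - (-18305 + 5049) = ((½)*(13 - 7)/(-7) + 23) - (-18305 + 5049) = ((½)*(-⅐)*6 + 23) - 1*(-13256) = (-3/7 + 23) + 13256 = 158/7 + 13256 = 92950/7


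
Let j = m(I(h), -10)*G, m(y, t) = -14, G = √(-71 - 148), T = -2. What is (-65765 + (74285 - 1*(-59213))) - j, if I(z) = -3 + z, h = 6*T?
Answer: 67733 + 14*I*√219 ≈ 67733.0 + 207.18*I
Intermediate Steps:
h = -12 (h = 6*(-2) = -12)
G = I*√219 (G = √(-219) = I*√219 ≈ 14.799*I)
j = -14*I*√219 ≈ -207.18*I
(-65765 + (74285 - 1*(-59213))) - j = (-65765 + (74285 - 1*(-59213))) - (-14)*I*√219 = (-65765 + (74285 + 59213)) + 14*I*√219 = (-65765 + 133498) + 14*I*√219 = 67733 + 14*I*√219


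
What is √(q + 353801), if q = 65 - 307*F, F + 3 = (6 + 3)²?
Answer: 8*√5155 ≈ 574.39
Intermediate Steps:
F = 78 (F = -3 + (6 + 3)² = -3 + 9² = -3 + 81 = 78)
q = -23881 (q = 65 - 307*78 = 65 - 23946 = -23881)
√(q + 353801) = √(-23881 + 353801) = √329920 = 8*√5155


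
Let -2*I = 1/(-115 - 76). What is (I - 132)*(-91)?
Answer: 4588493/382 ≈ 12012.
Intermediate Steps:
I = 1/382 (I = -1/(2*(-115 - 76)) = -½/(-191) = -½*(-1/191) = 1/382 ≈ 0.0026178)
(I - 132)*(-91) = (1/382 - 132)*(-91) = -50423/382*(-91) = 4588493/382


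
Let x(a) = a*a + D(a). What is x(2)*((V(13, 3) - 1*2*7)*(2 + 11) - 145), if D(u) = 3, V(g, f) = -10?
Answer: -3199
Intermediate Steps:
x(a) = 3 + a**2 (x(a) = a*a + 3 = a**2 + 3 = 3 + a**2)
x(2)*((V(13, 3) - 1*2*7)*(2 + 11) - 145) = (3 + 2**2)*((-10 - 1*2*7)*(2 + 11) - 145) = (3 + 4)*((-10 - 2*7)*13 - 145) = 7*((-10 - 14)*13 - 145) = 7*(-24*13 - 145) = 7*(-312 - 145) = 7*(-457) = -3199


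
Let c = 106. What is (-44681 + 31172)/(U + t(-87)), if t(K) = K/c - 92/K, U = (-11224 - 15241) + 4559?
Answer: 124579998/202014949 ≈ 0.61669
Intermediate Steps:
U = -21906 (U = -26465 + 4559 = -21906)
t(K) = -92/K + K/106 (t(K) = K/106 - 92/K = -92/K + K/106)
(-44681 + 31172)/(U + t(-87)) = (-44681 + 31172)/(-21906 + (-92/(-87) + (1/106)*(-87))) = -13509/(-21906 + (-92*(-1/87) - 87/106)) = -13509/(-21906 + (92/87 - 87/106)) = -13509/(-21906 + 2183/9222) = -13509/(-202014949/9222) = -13509*(-9222/202014949) = 124579998/202014949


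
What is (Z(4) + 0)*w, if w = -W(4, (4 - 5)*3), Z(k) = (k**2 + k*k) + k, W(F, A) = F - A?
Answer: -252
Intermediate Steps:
Z(k) = k + 2*k**2 (Z(k) = (k**2 + k**2) + k = 2*k**2 + k = k + 2*k**2)
w = -7 (w = -(4 - (4 - 5)*3) = -(4 - (-1)*3) = -(4 - 1*(-3)) = -(4 + 3) = -1*7 = -7)
(Z(4) + 0)*w = (4*(1 + 2*4) + 0)*(-7) = (4*(1 + 8) + 0)*(-7) = (4*9 + 0)*(-7) = (36 + 0)*(-7) = 36*(-7) = -252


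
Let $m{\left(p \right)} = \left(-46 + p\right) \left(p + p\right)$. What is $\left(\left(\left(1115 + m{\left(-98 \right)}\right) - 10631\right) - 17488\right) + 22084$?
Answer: $23304$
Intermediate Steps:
$m{\left(p \right)} = 2 p \left(-46 + p\right)$ ($m{\left(p \right)} = \left(-46 + p\right) 2 p = 2 p \left(-46 + p\right)$)
$\left(\left(\left(1115 + m{\left(-98 \right)}\right) - 10631\right) - 17488\right) + 22084 = \left(\left(\left(1115 + 2 \left(-98\right) \left(-46 - 98\right)\right) - 10631\right) - 17488\right) + 22084 = \left(\left(\left(1115 + 2 \left(-98\right) \left(-144\right)\right) - 10631\right) - 17488\right) + 22084 = \left(\left(\left(1115 + 28224\right) - 10631\right) - 17488\right) + 22084 = \left(\left(29339 - 10631\right) - 17488\right) + 22084 = \left(18708 - 17488\right) + 22084 = 1220 + 22084 = 23304$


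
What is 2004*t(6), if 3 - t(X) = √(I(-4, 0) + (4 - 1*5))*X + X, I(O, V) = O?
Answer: -6012 - 12024*I*√5 ≈ -6012.0 - 26886.0*I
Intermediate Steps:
t(X) = 3 - X - I*X*√5 (t(X) = 3 - (√(-4 + (4 - 1*5))*X + X) = 3 - (√(-4 + (4 - 5))*X + X) = 3 - (√(-4 - 1)*X + X) = 3 - (√(-5)*X + X) = 3 - ((I*√5)*X + X) = 3 - (I*X*√5 + X) = 3 - (X + I*X*√5) = 3 + (-X - I*X*√5) = 3 - X - I*X*√5)
2004*t(6) = 2004*(3 - 1*6 - 1*I*6*√5) = 2004*(3 - 6 - 6*I*√5) = 2004*(-3 - 6*I*√5) = -6012 - 12024*I*√5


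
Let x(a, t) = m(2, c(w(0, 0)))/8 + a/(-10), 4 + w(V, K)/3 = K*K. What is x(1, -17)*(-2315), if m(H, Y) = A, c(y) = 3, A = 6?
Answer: -6019/4 ≈ -1504.8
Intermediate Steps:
w(V, K) = -12 + 3*K² (w(V, K) = -12 + 3*(K*K) = -12 + 3*K²)
m(H, Y) = 6
x(a, t) = ¾ - a/10 (x(a, t) = 6/8 + a/(-10) = 6*(⅛) + a*(-⅒) = ¾ - a/10)
x(1, -17)*(-2315) = (¾ - ⅒*1)*(-2315) = (¾ - ⅒)*(-2315) = (13/20)*(-2315) = -6019/4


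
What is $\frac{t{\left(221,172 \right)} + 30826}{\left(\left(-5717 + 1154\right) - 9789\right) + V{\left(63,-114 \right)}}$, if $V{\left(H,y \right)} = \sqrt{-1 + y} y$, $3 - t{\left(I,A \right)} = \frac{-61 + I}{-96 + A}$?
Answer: $- \frac{10152324}{4760887} + \frac{195237 i \sqrt{115}}{11526358} \approx -2.1324 + 0.18164 i$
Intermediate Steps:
$t{\left(I,A \right)} = 3 - \frac{-61 + I}{-96 + A}$
$V{\left(H,y \right)} = y \sqrt{-1 + y}$
$\frac{t{\left(221,172 \right)} + 30826}{\left(\left(-5717 + 1154\right) - 9789\right) + V{\left(63,-114 \right)}} = \frac{\frac{-227 - 221 + 3 \cdot 172}{-96 + 172} + 30826}{\left(\left(-5717 + 1154\right) - 9789\right) - 114 \sqrt{-1 - 114}} = \frac{\frac{-227 - 221 + 516}{76} + 30826}{\left(-4563 - 9789\right) - 114 \sqrt{-115}} = \frac{\frac{1}{76} \cdot 68 + 30826}{-14352 - 114 i \sqrt{115}} = \frac{\frac{17}{19} + 30826}{-14352 - 114 i \sqrt{115}} = \frac{585711}{19 \left(-14352 - 114 i \sqrt{115}\right)}$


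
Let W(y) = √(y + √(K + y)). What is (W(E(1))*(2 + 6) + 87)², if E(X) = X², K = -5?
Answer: (87 + 8*√(1 + 2*I))² ≈ 9403.7 + 1222.3*I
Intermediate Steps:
W(y) = √(y + √(-5 + y))
(W(E(1))*(2 + 6) + 87)² = (√(1² + √(-5 + 1²))*(2 + 6) + 87)² = (√(1 + √(-5 + 1))*8 + 87)² = (√(1 + √(-4))*8 + 87)² = (√(1 + 2*I)*8 + 87)² = (8*√(1 + 2*I) + 87)² = (87 + 8*√(1 + 2*I))²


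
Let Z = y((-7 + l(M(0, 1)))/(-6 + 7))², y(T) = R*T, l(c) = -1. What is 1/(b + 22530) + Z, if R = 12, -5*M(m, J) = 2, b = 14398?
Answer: 340328449/36928 ≈ 9216.0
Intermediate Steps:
M(m, J) = -⅖ (M(m, J) = -⅕*2 = -⅖)
y(T) = 12*T
Z = 9216 (Z = (12*((-7 - 1)/(-6 + 7)))² = (12*(-8/1))² = (12*(-8*1))² = (12*(-8))² = (-96)² = 9216)
1/(b + 22530) + Z = 1/(14398 + 22530) + 9216 = 1/36928 + 9216 = 340328449/36928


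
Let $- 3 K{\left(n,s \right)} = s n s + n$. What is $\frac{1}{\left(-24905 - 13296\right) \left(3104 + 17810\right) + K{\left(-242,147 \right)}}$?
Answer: $- \frac{3}{2391577522} \approx -1.2544 \cdot 10^{-9}$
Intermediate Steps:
$K{\left(n,s \right)} = - \frac{n}{3} - \frac{n s^{2}}{3}$ ($K{\left(n,s \right)} = - \frac{s n s + n}{3} = - \frac{n s s + n}{3} = - \frac{n s^{2} + n}{3} = - \frac{n + n s^{2}}{3} = - \frac{n}{3} - \frac{n s^{2}}{3}$)
$\frac{1}{\left(-24905 - 13296\right) \left(3104 + 17810\right) + K{\left(-242,147 \right)}} = \frac{1}{\left(-24905 - 13296\right) \left(3104 + 17810\right) - - \frac{242 \left(1 + 147^{2}\right)}{3}} = \frac{1}{\left(-38201\right) 20914 - - \frac{242 \left(1 + 21609\right)}{3}} = \frac{1}{-798935714 - \left(- \frac{242}{3}\right) 21610} = \frac{1}{-798935714 + \frac{5229620}{3}} = \frac{1}{- \frac{2391577522}{3}} = - \frac{3}{2391577522}$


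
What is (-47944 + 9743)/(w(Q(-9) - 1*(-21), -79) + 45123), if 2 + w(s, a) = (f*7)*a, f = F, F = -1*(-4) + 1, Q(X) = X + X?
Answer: -38201/42356 ≈ -0.90190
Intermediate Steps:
Q(X) = 2*X
F = 5 (F = 4 + 1 = 5)
f = 5
w(s, a) = -2 + 35*a (w(s, a) = -2 + (5*7)*a = -2 + 35*a)
(-47944 + 9743)/(w(Q(-9) - 1*(-21), -79) + 45123) = (-47944 + 9743)/((-2 + 35*(-79)) + 45123) = -38201/((-2 - 2765) + 45123) = -38201/(-2767 + 45123) = -38201/42356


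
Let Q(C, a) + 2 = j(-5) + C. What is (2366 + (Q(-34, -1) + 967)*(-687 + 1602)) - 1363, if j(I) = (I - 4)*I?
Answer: 894043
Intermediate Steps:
j(I) = I*(-4 + I) (j(I) = (-4 + I)*I = I*(-4 + I))
Q(C, a) = 43 + C (Q(C, a) = -2 + (-5*(-4 - 5) + C) = -2 + (-5*(-9) + C) = -2 + (45 + C) = 43 + C)
(2366 + (Q(-34, -1) + 967)*(-687 + 1602)) - 1363 = (2366 + ((43 - 34) + 967)*(-687 + 1602)) - 1363 = (2366 + (9 + 967)*915) - 1363 = (2366 + 976*915) - 1363 = (2366 + 893040) - 1363 = 895406 - 1363 = 894043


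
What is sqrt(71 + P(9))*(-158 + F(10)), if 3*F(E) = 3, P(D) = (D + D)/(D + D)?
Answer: -942*sqrt(2) ≈ -1332.2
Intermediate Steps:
P(D) = 1 (P(D) = (2*D)/((2*D)) = (2*D)*(1/(2*D)) = 1)
F(E) = 1 (F(E) = (1/3)*3 = 1)
sqrt(71 + P(9))*(-158 + F(10)) = sqrt(71 + 1)*(-158 + 1) = sqrt(72)*(-157) = (6*sqrt(2))*(-157) = -942*sqrt(2)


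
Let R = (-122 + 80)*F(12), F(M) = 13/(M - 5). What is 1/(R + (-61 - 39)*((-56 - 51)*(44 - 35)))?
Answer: 1/96222 ≈ 1.0393e-5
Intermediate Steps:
F(M) = 13/(-5 + M)
R = -78 (R = (-122 + 80)*(13/(-5 + 12)) = -546/7 = -42*13/7 = -78)
1/(R + (-61 - 39)*((-56 - 51)*(44 - 35))) = 1/(-78 + (-61 - 39)*((-56 - 51)*(44 - 35))) = 1/(-78 - (-10700)*9) = 1/(-78 - 100*(-963)) = 1/(-78 + 96300) = 1/96222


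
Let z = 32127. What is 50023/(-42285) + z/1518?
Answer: 427518427/21396210 ≈ 19.981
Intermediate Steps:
50023/(-42285) + z/1518 = 50023/(-42285) + 32127/1518 = 50023*(-1/42285) + 32127*(1/1518) = -50023/42285 + 10709/506 = 427518427/21396210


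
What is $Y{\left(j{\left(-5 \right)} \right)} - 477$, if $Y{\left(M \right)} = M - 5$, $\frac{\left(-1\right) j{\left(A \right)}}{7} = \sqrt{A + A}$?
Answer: $-482 - 7 i \sqrt{10} \approx -482.0 - 22.136 i$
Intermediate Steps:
$j{\left(A \right)} = - 7 \sqrt{2} \sqrt{A}$ ($j{\left(A \right)} = - 7 \sqrt{A + A} = - 7 \sqrt{2 A} = - 7 \sqrt{2} \sqrt{A}$)
$Y{\left(M \right)} = -5 + M$
$Y{\left(j{\left(-5 \right)} \right)} - 477 = \left(-5 - 7 \sqrt{2} \sqrt{-5}\right) - 477 = \left(-5 - 7 \sqrt{2} i \sqrt{5}\right) - 477 = \left(-5 - 7 i \sqrt{10}\right) - 477 = -482 - 7 i \sqrt{10}$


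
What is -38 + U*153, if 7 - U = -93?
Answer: 15262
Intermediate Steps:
U = 100 (U = 7 - 1*(-93) = 7 + 93 = 100)
-38 + U*153 = -38 + 100*153 = -38 + 15300 = 15262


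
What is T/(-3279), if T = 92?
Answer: -92/3279 ≈ -0.028057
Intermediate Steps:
T/(-3279) = 92/(-3279) = -1/3279*92 = -92/3279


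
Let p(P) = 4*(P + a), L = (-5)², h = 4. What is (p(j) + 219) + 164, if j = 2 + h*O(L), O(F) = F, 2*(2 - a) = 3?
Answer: 793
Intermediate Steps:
a = ½ (a = 2 - ½*3 = 2 - 3/2 = ½ ≈ 0.50000)
L = 25
j = 102 (j = 2 + 4*25 = 2 + 100 = 102)
p(P) = 2 + 4*P (p(P) = 4*(P + ½) = 4*(½ + P) = 2 + 4*P)
(p(j) + 219) + 164 = ((2 + 4*102) + 219) + 164 = ((2 + 408) + 219) + 164 = (410 + 219) + 164 = 629 + 164 = 793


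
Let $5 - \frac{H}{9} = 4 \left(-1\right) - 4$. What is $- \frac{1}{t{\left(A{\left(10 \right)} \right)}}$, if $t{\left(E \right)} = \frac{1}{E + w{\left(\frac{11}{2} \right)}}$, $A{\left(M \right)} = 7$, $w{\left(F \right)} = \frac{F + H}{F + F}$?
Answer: $- \frac{399}{22} \approx -18.136$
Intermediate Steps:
$H = 117$ ($H = 45 - 9 \left(4 \left(-1\right) - 4\right) = 45 - 9 \left(-4 - 4\right) = 45 - -72 = 45 + 72 = 117$)
$w{\left(F \right)} = \frac{117 + F}{2 F}$ ($w{\left(F \right)} = \frac{F + 117}{F + F} = \frac{117 + F}{2 F}$)
$t{\left(E \right)} = \frac{1}{\frac{245}{22} + E}$ ($t{\left(E \right)} = \frac{1}{E + \frac{117 + \frac{11}{2}}{2 \cdot \frac{11}{2}}} = \frac{1}{E + \frac{1}{2} \cdot \frac{2}{11} \cdot \frac{245}{2}} = \frac{1}{E + \frac{245}{22}} = \frac{1}{\frac{245}{22} + E}$)
$- \frac{1}{t{\left(A{\left(10 \right)} \right)}} = - \frac{1}{22 \frac{1}{245 + 22 \cdot 7}} = - \frac{1}{22 \frac{1}{245 + 154}} = - \frac{1}{22 \cdot \frac{1}{399}} = - \frac{1}{\frac{22}{399}} = \left(-1\right) \frac{399}{22} = - \frac{399}{22}$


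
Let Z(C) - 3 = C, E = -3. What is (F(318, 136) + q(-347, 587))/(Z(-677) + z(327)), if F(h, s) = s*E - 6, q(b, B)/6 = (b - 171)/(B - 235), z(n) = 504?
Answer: 37209/14960 ≈ 2.4872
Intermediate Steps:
Z(C) = 3 + C
q(b, B) = 6*(-171 + b)/(-235 + B) (q(b, B) = 6*((b - 171)/(B - 235)) = 6*((-171 + b)/(-235 + B)) = 6*(-171 + b)/(-235 + B))
F(h, s) = -6 - 3*s (F(h, s) = s*(-3) - 6 = -3*s - 6 = -6 - 3*s)
(F(318, 136) + q(-347, 587))/(Z(-677) + z(327)) = ((-6 - 3*136) + 6*(-171 - 347)/(-235 + 587))/((3 - 677) + 504) = ((-6 - 408) + 6*(-518)/352)/(-674 + 504) = (-414 + 6*(1/352)*(-518))/(-170) = (-414 - 777/88)*(-1/170) = -37209/88*(-1/170) = 37209/14960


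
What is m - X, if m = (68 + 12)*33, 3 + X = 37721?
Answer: -35078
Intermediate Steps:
X = 37718 (X = -3 + 37721 = 37718)
m = 2640 (m = 80*33 = 2640)
m - X = 2640 - 1*37718 = 2640 - 37718 = -35078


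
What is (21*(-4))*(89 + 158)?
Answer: -20748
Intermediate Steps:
(21*(-4))*(89 + 158) = -84*247 = -20748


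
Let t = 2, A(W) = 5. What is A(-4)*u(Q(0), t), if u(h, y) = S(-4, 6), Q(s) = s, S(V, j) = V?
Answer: -20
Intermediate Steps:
u(h, y) = -4
A(-4)*u(Q(0), t) = 5*(-4) = -20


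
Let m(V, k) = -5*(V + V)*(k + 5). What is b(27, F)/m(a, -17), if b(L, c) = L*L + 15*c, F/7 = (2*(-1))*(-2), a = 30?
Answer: 383/1200 ≈ 0.31917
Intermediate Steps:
F = 28 (F = 7*((2*(-1))*(-2)) = 7*(-2*(-2)) = 7*4 = 28)
b(L, c) = L**2 + 15*c
m(V, k) = -10*V*(5 + k) (m(V, k) = -5*2*V*(5 + k) = -10*V*(5 + k))
b(27, F)/m(a, -17) = (27**2 + 15*28)/((-10*30*(5 - 17))) = (729 + 420)/((-10*30*(-12))) = 1149/3600 = 1149*(1/3600) = 383/1200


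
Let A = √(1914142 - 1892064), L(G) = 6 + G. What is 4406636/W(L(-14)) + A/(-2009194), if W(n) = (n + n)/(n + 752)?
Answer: -204908574 - √22078/2009194 ≈ -2.0491e+8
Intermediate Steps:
W(n) = 2*n/(752 + n) (W(n) = (2*n)/(752 + n) = 2*n/(752 + n))
A = √22078 ≈ 148.59
4406636/W(L(-14)) + A/(-2009194) = 4406636/((2*(6 - 14)/(752 + (6 - 14)))) + √22078/(-2009194) = 4406636/((2*(-8)/(752 - 8))) + √22078*(-1/2009194) = 4406636/((2*(-8)/744)) - √22078/2009194 = 4406636/((2*(-8)*(1/744))) - √22078/2009194 = 4406636/(-2/93) - √22078/2009194 = 4406636*(-93/2) - √22078/2009194 = -204908574 - √22078/2009194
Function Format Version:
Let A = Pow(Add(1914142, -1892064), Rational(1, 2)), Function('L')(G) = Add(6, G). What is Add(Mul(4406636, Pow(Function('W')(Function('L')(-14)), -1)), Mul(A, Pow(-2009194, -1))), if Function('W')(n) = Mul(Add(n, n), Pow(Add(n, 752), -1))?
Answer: Add(-204908574, Mul(Rational(-1, 2009194), Pow(22078, Rational(1, 2)))) ≈ -2.0491e+8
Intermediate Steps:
Function('W')(n) = Mul(2, n, Pow(Add(752, n), -1)) (Function('W')(n) = Mul(Mul(2, n), Pow(Add(752, n), -1)) = Mul(2, n, Pow(Add(752, n), -1)))
A = Pow(22078, Rational(1, 2)) ≈ 148.59
Add(Mul(4406636, Pow(Function('W')(Function('L')(-14)), -1)), Mul(A, Pow(-2009194, -1))) = Add(Mul(4406636, Pow(Mul(2, Add(6, -14), Pow(Add(752, Add(6, -14)), -1)), -1)), Mul(Pow(22078, Rational(1, 2)), Pow(-2009194, -1))) = Add(Mul(4406636, Pow(Mul(2, -8, Pow(Add(752, -8), -1)), -1)), Mul(Pow(22078, Rational(1, 2)), Rational(-1, 2009194))) = Add(Mul(4406636, Pow(Mul(2, -8, Pow(744, -1)), -1)), Mul(Rational(-1, 2009194), Pow(22078, Rational(1, 2)))) = Add(Mul(4406636, Pow(Mul(2, -8, Rational(1, 744)), -1)), Mul(Rational(-1, 2009194), Pow(22078, Rational(1, 2)))) = Add(Mul(4406636, Pow(Rational(-2, 93), -1)), Mul(Rational(-1, 2009194), Pow(22078, Rational(1, 2)))) = Add(Mul(4406636, Rational(-93, 2)), Mul(Rational(-1, 2009194), Pow(22078, Rational(1, 2)))) = Add(-204908574, Mul(Rational(-1, 2009194), Pow(22078, Rational(1, 2))))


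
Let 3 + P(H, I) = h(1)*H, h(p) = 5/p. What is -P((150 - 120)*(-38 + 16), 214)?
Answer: 3303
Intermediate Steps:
P(H, I) = -3 + 5*H (P(H, I) = -3 + (5/1)*H = -3 + (5*1)*H = -3 + 5*H)
-P((150 - 120)*(-38 + 16), 214) = -(-3 + 5*((150 - 120)*(-38 + 16))) = -(-3 + 5*(30*(-22))) = -(-3 + 5*(-660)) = -(-3 - 3300) = -1*(-3303) = 3303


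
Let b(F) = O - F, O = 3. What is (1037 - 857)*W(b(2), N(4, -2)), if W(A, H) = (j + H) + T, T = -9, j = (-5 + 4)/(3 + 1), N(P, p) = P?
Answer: -945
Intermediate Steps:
j = -¼ (j = -1/4 = -1*¼ = -¼ ≈ -0.25000)
b(F) = 3 - F
W(A, H) = -37/4 + H (W(A, H) = (-¼ + H) - 9 = -37/4 + H)
(1037 - 857)*W(b(2), N(4, -2)) = (1037 - 857)*(-37/4 + 4) = 180*(-21/4) = -945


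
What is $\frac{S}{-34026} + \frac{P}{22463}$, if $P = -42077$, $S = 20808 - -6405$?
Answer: $- \frac{97285601}{36396478} \approx -2.6729$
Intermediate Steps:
$S = 27213$ ($S = 20808 + 6405 = 27213$)
$\frac{S}{-34026} + \frac{P}{22463} = \frac{27213}{-34026} - \frac{42077}{22463} = 27213 \left(- \frac{1}{34026}\right) - \frac{6011}{3209} = - \frac{9071}{11342} - \frac{6011}{3209} = - \frac{97285601}{36396478}$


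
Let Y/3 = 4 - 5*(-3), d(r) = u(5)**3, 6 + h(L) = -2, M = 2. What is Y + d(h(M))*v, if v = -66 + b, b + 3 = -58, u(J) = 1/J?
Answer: 6998/125 ≈ 55.984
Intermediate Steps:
u(J) = 1/J
b = -61 (b = -3 - 58 = -61)
h(L) = -8 (h(L) = -6 - 2 = -8)
v = -127 (v = -66 - 61 = -127)
d(r) = 1/125 (d(r) = (1/5)**3 = 1/125)
Y = 57 (Y = 3*(4 - 5*(-3)) = 3*(4 + 15) = 3*19 = 57)
Y + d(h(M))*v = 57 + (1/125)*(-127) = 57 - 127/125 = 6998/125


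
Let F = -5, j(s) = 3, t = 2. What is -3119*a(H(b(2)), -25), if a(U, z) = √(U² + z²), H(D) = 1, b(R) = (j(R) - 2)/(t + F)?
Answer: -3119*√626 ≈ -78037.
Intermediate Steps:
b(R) = -⅓ (b(R) = (3 - 2)/(2 - 5) = 1/(-3) = 1*(-⅓) = -⅓)
-3119*a(H(b(2)), -25) = -3119*√(1² + (-25)²) = -3119*√(1 + 625) = -3119*√626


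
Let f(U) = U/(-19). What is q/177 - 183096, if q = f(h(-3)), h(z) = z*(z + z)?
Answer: -205250622/1121 ≈ -1.8310e+5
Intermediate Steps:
h(z) = 2*z² (h(z) = z*(2*z) = 2*z²)
f(U) = -U/19 (f(U) = U*(-1/19) = -U/19)
q = -18/19 (q = -2*(-3)²/19 = -2*9/19 = -1/19*18 = -18/19 ≈ -0.94737)
q/177 - 183096 = -18/19/177 - 183096 = (1/177)*(-18/19) - 183096 = -6/1121 - 183096 = -205250622/1121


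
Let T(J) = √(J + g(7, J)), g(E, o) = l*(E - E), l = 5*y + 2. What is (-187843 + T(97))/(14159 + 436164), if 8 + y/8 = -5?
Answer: -187843/450323 + √97/450323 ≈ -0.41711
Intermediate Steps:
y = -104 (y = -64 + 8*(-5) = -64 - 40 = -104)
l = -518 (l = 5*(-104) + 2 = -520 + 2 = -518)
g(E, o) = 0 (g(E, o) = -518*(E - E) = -518*0 = 0)
T(J) = √J (T(J) = √(J + 0) = √J)
(-187843 + T(97))/(14159 + 436164) = (-187843 + √97)/(14159 + 436164) = (-187843 + √97)/450323 = (-187843 + √97)*(1/450323) = -187843/450323 + √97/450323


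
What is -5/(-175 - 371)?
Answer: 5/546 ≈ 0.0091575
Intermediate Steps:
-5/(-175 - 371) = -5/(-546) = -5*(-1/546) = 5/546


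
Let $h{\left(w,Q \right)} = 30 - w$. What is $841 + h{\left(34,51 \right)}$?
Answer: $837$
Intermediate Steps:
$841 + h{\left(34,51 \right)} = 841 + \left(30 - 34\right) = 841 - 4 = 837$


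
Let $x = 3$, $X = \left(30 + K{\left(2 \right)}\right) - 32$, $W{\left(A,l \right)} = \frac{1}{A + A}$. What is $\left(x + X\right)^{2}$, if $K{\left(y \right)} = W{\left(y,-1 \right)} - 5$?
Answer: $\frac{225}{16} \approx 14.063$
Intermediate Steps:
$W{\left(A,l \right)} = \frac{1}{2 A}$
$K{\left(y \right)} = -5 + \frac{1}{2 y}$ ($K{\left(y \right)} = \frac{1}{2 y} - 5 = -5 + \frac{1}{2 y}$)
$X = - \frac{27}{4}$ ($X = \left(30 - \left(5 - \frac{1}{2 \cdot 2}\right)\right) - 32 = \left(30 + \left(-5 + \frac{1}{2} \cdot \frac{1}{2}\right)\right) - 32 = \left(30 + \left(-5 + \frac{1}{4}\right)\right) - 32 = \left(30 - \frac{19}{4}\right) - 32 = \frac{101}{4} - 32 = - \frac{27}{4} \approx -6.75$)
$\left(x + X\right)^{2} = \left(3 - \frac{27}{4}\right)^{2} = \left(- \frac{15}{4}\right)^{2} = \frac{225}{16}$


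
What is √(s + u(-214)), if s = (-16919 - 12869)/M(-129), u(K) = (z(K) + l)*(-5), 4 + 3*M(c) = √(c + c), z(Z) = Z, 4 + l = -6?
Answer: 2*√((23461 - 280*I*√258)/(4 - I*√258)) ≈ 64.02 + 40.914*I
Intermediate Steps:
l = -10 (l = -4 - 6 = -10)
M(c) = -4/3 + √2*√c/3 (M(c) = -4/3 + √(c + c)/3 = -4/3 + √(2*c)/3 = -4/3 + (√2*√c)/3 = -4/3 + √2*√c/3)
u(K) = 50 - 5*K (u(K) = (K - 10)*(-5) = (-10 + K)*(-5) = 50 - 5*K)
s = -29788/(-4/3 + I*√258/3) (s = (-16919 - 12869)/(-4/3 + √2*√(-129)/3) = -29788/(-4/3 + √2*(I*√129)/3) = -29788/(-4/3 + I*√258/3) ≈ 1304.6 + 5238.7*I)
√(s + u(-214)) = √((178728/137 + 44682*I*√258/137) + (50 - 5*(-214))) = √((178728/137 + 44682*I*√258/137) + (50 + 1070)) = √((178728/137 + 44682*I*√258/137) + 1120) = √(332168/137 + 44682*I*√258/137)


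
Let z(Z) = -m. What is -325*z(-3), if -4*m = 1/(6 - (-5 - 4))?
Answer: -65/12 ≈ -5.4167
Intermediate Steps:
m = -1/60 (m = -1/(4*(6 - (-5 - 4))) = -1/(4*(6 - 1*(-9))) = -1/(4*(6 + 9)) = -1/4/15 = -1/4*1/15 = -1/60 ≈ -0.016667)
z(Z) = 1/60 (z(Z) = -1*(-1/60) = 1/60)
-325*z(-3) = -325*1/60 = -65/12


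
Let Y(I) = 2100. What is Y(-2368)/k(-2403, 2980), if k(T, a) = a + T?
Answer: 2100/577 ≈ 3.6395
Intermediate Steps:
k(T, a) = T + a
Y(-2368)/k(-2403, 2980) = 2100/(-2403 + 2980) = 2100/577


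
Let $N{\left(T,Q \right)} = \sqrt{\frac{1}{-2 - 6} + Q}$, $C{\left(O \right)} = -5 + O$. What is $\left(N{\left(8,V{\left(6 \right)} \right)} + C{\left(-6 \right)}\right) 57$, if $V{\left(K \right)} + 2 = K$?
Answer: $-627 + \frac{57 \sqrt{62}}{4} \approx -514.79$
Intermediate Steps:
$V{\left(K \right)} = -2 + K$
$N{\left(T,Q \right)} = \sqrt{- \frac{1}{8} + Q}$ ($N{\left(T,Q \right)} = \sqrt{\frac{1}{-8} + Q} = \sqrt{- \frac{1}{8} + Q}$)
$\left(N{\left(8,V{\left(6 \right)} \right)} + C{\left(-6 \right)}\right) 57 = \left(\frac{\sqrt{-2 + 16 \left(-2 + 6\right)}}{4} - 11\right) 57 = \left(\frac{\sqrt{-2 + 16 \cdot 4}}{4} - 11\right) 57 = \left(\frac{\sqrt{-2 + 64}}{4} - 11\right) 57 = \left(\frac{\sqrt{62}}{4} - 11\right) 57 = \left(-11 + \frac{\sqrt{62}}{4}\right) 57 = -627 + \frac{57 \sqrt{62}}{4}$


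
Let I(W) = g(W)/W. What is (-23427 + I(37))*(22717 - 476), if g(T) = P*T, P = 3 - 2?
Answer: -521017666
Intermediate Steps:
P = 1
g(T) = T (g(T) = 1*T = T)
I(W) = 1 (I(W) = W/W = 1)
(-23427 + I(37))*(22717 - 476) = (-23427 + 1)*(22717 - 476) = -23426*22241 = -521017666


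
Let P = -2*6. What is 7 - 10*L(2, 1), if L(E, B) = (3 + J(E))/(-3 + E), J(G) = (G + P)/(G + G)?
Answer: 12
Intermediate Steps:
P = -12
J(G) = (-12 + G)/(2*G) (J(G) = (G - 12)/(G + G) = (-12 + G)/((2*G)) = (-12 + G)*(1/(2*G)) = (-12 + G)/(2*G))
L(E, B) = (3 + (-12 + E)/(2*E))/(-3 + E)
7 - 10*L(2, 1) = 7 - 5*(-12 + 7*2)/(2*(-3 + 2)) = 7 - 5*(-12 + 14)/(2*(-1)) = 7 - 5*(-1)*2/2 = 7 - 10*(-1/2) = 7 + 5 = 12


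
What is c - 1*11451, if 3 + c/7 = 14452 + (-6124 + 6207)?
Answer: 90273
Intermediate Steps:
c = 101724 (c = -21 + 7*(14452 + (-6124 + 6207)) = -21 + 7*(14452 + 83) = -21 + 7*14535 = -21 + 101745 = 101724)
c - 1*11451 = 101724 - 1*11451 = 101724 - 11451 = 90273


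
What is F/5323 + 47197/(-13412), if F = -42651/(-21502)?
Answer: -2700683745275/767536209076 ≈ -3.5186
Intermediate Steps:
F = 42651/21502 (F = -42651*(-1/21502) = 42651/21502 ≈ 1.9836)
F/5323 + 47197/(-13412) = (42651/21502)/5323 + 47197/(-13412) = (42651/21502)*(1/5323) + 47197*(-1/13412) = 42651/114455146 - 47197/13412 = -2700683745275/767536209076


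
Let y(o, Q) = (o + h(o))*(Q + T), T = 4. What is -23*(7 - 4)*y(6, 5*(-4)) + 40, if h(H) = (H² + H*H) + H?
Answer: 92776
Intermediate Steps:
h(H) = H + 2*H² (h(H) = (H² + H²) + H = 2*H² + H = H + 2*H²)
y(o, Q) = (4 + Q)*(o + o*(1 + 2*o)) (y(o, Q) = (o + o*(1 + 2*o))*(Q + 4) = (o + o*(1 + 2*o))*(4 + Q) = (4 + Q)*(o + o*(1 + 2*o)))
-23*(7 - 4)*y(6, 5*(-4)) + 40 = -23*(7 - 4)*2*6*(4 + 5*(-4) + 4*6 + (5*(-4))*6) + 40 = -69*2*6*(4 - 20 + 24 - 20*6) + 40 = -69*2*6*(4 - 20 + 24 - 120) + 40 = -69*2*6*(-112) + 40 = -69*(-1344) + 40 = -23*(-4032) + 40 = 92736 + 40 = 92776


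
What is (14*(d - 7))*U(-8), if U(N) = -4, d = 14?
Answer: -392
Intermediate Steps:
(14*(d - 7))*U(-8) = (14*(14 - 7))*(-4) = (14*7)*(-4) = 98*(-4) = -392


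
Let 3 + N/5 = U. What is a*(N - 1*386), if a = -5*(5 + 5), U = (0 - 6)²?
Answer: 11050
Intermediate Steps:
U = 36 (U = (-6)² = 36)
N = 165 (N = -15 + 5*36 = -15 + 180 = 165)
a = -50 (a = -5*10 = -50)
a*(N - 1*386) = -50*(165 - 1*386) = -50*(165 - 386) = -50*(-221) = 11050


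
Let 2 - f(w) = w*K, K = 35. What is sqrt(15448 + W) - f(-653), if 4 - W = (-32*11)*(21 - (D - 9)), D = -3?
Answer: -22857 + 2*sqrt(6767) ≈ -22692.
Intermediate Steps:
f(w) = 2 - 35*w (f(w) = 2 - w*35 = 2 - 35*w)
W = 11620 (W = 4 - (-32*11)*(21 - (-3 - 9)) = 4 - (-352)*(21 - 1*(-12)) = 4 - (-352)*(21 + 12) = 4 - (-352)*33 = 4 - 1*(-11616) = 4 + 11616 = 11620)
sqrt(15448 + W) - f(-653) = sqrt(15448 + 11620) - (2 - 35*(-653)) = sqrt(27068) - (2 + 22855) = 2*sqrt(6767) - 1*22857 = 2*sqrt(6767) - 22857 = -22857 + 2*sqrt(6767)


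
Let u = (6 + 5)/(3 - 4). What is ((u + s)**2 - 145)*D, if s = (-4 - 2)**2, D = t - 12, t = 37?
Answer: 12000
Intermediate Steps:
u = -11 (u = 11/(-1) = 11*(-1) = -11)
D = 25 (D = 37 - 12 = 25)
s = 36 (s = (-6)**2 = 36)
((u + s)**2 - 145)*D = ((-11 + 36)**2 - 145)*25 = (25**2 - 145)*25 = (625 - 145)*25 = 480*25 = 12000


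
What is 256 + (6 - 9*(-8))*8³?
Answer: 40192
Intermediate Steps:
256 + (6 - 9*(-8))*8³ = 256 + (6 + 72)*512 = 256 + 78*512 = 256 + 39936 = 40192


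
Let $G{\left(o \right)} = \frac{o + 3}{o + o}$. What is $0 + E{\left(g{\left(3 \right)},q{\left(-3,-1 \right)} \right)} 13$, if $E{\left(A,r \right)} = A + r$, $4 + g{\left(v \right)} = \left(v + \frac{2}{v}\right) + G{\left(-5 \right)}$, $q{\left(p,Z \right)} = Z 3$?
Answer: $- \frac{611}{15} \approx -40.733$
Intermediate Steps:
$q{\left(p,Z \right)} = 3 Z$
$G{\left(o \right)} = \frac{3 + o}{2 o}$
$g{\left(v \right)} = - \frac{19}{5} + v + \frac{2}{v}$ ($g{\left(v \right)} = -4 + \left(\left(v + \frac{2}{v}\right) + \frac{3 - 5}{2 \left(-5\right)}\right) = -4 + \left(\left(v + \frac{2}{v}\right) + \frac{1}{2} \left(- \frac{1}{5}\right) \left(-2\right)\right) = -4 + \left(\left(v + \frac{2}{v}\right) + \frac{1}{5}\right) = -4 + \left(\frac{1}{5} + v + \frac{2}{v}\right) = - \frac{19}{5} + v + \frac{2}{v}$)
$0 + E{\left(g{\left(3 \right)},q{\left(-3,-1 \right)} \right)} 13 = 0 + \left(\left(- \frac{19}{5} + 3 + \frac{2}{3}\right) + 3 \left(-1\right)\right) 13 = 0 + \left(\left(- \frac{19}{5} + 3 + 2 \cdot \frac{1}{3}\right) - 3\right) 13 = 0 + \left(\left(- \frac{19}{5} + 3 + \frac{2}{3}\right) - 3\right) 13 = 0 + \left(- \frac{2}{15} - 3\right) 13 = 0 - \frac{611}{15} = - \frac{611}{15}$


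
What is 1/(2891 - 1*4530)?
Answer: -1/1639 ≈ -0.00061013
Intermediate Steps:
1/(2891 - 1*4530) = 1/(2891 - 4530) = 1/(-1639) = -1/1639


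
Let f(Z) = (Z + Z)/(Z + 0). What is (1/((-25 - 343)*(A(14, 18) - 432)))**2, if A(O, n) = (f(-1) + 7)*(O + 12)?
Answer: 1/5309162496 ≈ 1.8835e-10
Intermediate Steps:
f(Z) = 2 (f(Z) = (2*Z)/Z = 2)
A(O, n) = 108 + 9*O (A(O, n) = (2 + 7)*(O + 12) = 9*(12 + O) = 108 + 9*O)
(1/((-25 - 343)*(A(14, 18) - 432)))**2 = (1/((-25 - 343)*((108 + 9*14) - 432)))**2 = (1/(-368*((108 + 126) - 432)))**2 = (1/(-368*(234 - 432)))**2 = (1/(-368*(-198)))**2 = (1/72864)**2 = 1/5309162496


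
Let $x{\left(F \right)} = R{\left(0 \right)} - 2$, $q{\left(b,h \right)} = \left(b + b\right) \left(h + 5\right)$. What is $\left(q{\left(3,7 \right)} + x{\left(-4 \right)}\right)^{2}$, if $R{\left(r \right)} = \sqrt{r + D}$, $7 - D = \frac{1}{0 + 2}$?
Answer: $\frac{\left(140 + \sqrt{26}\right)^{2}}{4} \approx 5263.4$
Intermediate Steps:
$D = \frac{13}{2}$ ($D = 7 - \frac{1}{0 + 2} = 7 - \frac{1}{2} = \frac{13}{2} \approx 6.5$)
$q{\left(b,h \right)} = 2 b \left(5 + h\right)$
$R{\left(r \right)} = \sqrt{\frac{13}{2} + r}$ ($R{\left(r \right)} = \sqrt{r + \frac{13}{2}} = \sqrt{\frac{13}{2} + r}$)
$x{\left(F \right)} = -2 + \frac{\sqrt{26}}{2}$ ($x{\left(F \right)} = \frac{\sqrt{26 + 4 \cdot 0}}{2} - 2 = \frac{\sqrt{26 + 0}}{2} - 2 = \frac{\sqrt{26}}{2} - 2 = -2 + \frac{\sqrt{26}}{2}$)
$\left(q{\left(3,7 \right)} + x{\left(-4 \right)}\right)^{2} = \left(2 \cdot 3 \left(5 + 7\right) - \left(2 - \frac{\sqrt{26}}{2}\right)\right)^{2} = \left(2 \cdot 3 \cdot 12 - \left(2 - \frac{\sqrt{26}}{2}\right)\right)^{2} = \left(72 - \left(2 - \frac{\sqrt{26}}{2}\right)\right)^{2} = \left(70 + \frac{\sqrt{26}}{2}\right)^{2}$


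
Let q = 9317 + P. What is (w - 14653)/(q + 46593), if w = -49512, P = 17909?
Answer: -64165/73819 ≈ -0.86922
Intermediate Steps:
q = 27226 (q = 9317 + 17909 = 27226)
(w - 14653)/(q + 46593) = (-49512 - 14653)/(27226 + 46593) = -64165/73819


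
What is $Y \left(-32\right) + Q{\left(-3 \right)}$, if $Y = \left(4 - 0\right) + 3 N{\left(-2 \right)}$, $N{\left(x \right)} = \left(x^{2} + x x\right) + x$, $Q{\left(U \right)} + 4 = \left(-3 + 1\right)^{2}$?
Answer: $-704$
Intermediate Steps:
$Q{\left(U \right)} = 0$ ($Q{\left(U \right)} = -4 + \left(-3 + 1\right)^{2} = -4 + \left(-2\right)^{2} = -4 + 4 = 0$)
$N{\left(x \right)} = x + 2 x^{2}$ ($N{\left(x \right)} = \left(x^{2} + x^{2}\right) + x = 2 x^{2} + x = x + 2 x^{2}$)
$Y = 22$ ($Y = \left(4 - 0\right) + 3 \left(- 2 \left(1 + 2 \left(-2\right)\right)\right) = \left(4 + 0\right) + 3 \left(- 2 \left(1 - 4\right)\right) = 4 + 3 \left(\left(-2\right) \left(-3\right)\right) = 4 + 3 \cdot 6 = 4 + 18 = 22$)
$Y \left(-32\right) + Q{\left(-3 \right)} = 22 \left(-32\right) + 0 = -704 + 0 = -704$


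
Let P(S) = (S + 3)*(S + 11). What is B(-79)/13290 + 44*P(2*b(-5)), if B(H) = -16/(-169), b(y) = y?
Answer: -345885532/1123005 ≈ -308.00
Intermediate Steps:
B(H) = 16/169 (B(H) = -16*(-1/169) = 16/169)
P(S) = (3 + S)*(11 + S)
B(-79)/13290 + 44*P(2*b(-5)) = (16/169)/13290 + 44*(33 + (2*(-5))² + 14*(2*(-5))) = (16/169)*(1/13290) + 44*(33 + (-10)² + 14*(-10)) = 8/1123005 + 44*(33 + 100 - 140) = 8/1123005 + 44*(-7) = 8/1123005 - 308 = -345885532/1123005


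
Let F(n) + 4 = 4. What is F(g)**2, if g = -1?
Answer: 0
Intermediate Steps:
F(n) = 0 (F(n) = -4 + 4 = 0)
F(g)**2 = 0**2 = 0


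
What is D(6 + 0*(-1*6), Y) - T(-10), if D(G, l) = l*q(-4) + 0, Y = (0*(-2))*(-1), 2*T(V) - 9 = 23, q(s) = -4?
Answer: -16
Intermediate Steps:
T(V) = 16 (T(V) = 9/2 + (½)*23 = 9/2 + 23/2 = 16)
Y = 0 (Y = 0*(-1) = 0)
D(G, l) = -4*l (D(G, l) = l*(-4) + 0 = -4*l + 0 = -4*l)
D(6 + 0*(-1*6), Y) - T(-10) = -4*0 - 1*16 = 0 - 16 = -16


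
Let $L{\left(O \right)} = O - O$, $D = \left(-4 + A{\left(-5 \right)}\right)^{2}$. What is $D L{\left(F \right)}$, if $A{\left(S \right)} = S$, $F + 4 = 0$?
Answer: $0$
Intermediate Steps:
$F = -4$ ($F = -4 + 0 = -4$)
$D = 81$ ($D = \left(-4 - 5\right)^{2} = \left(-9\right)^{2} = 81$)
$L{\left(O \right)} = 0$
$D L{\left(F \right)} = 81 \cdot 0 = 0$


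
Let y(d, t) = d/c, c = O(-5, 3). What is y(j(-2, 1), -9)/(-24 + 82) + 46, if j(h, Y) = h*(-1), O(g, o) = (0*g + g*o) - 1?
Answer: 21343/464 ≈ 45.998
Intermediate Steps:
O(g, o) = -1 + g*o (O(g, o) = (0 + g*o) - 1 = g*o - 1 = -1 + g*o)
c = -16 (c = -1 - 5*3 = -1 - 15 = -16)
j(h, Y) = -h
y(d, t) = -d/16 (y(d, t) = d/(-16) = d*(-1/16) = -d/16)
y(j(-2, 1), -9)/(-24 + 82) + 46 = (-(-1)*(-2)/16)/(-24 + 82) + 46 = -1/16*2/58 + 46 = -⅛*1/58 + 46 = -1/464 + 46 = 21343/464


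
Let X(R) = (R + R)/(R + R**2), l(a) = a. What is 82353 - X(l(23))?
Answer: 988235/12 ≈ 82353.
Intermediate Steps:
X(R) = 2*R/(R + R**2) (X(R) = (2*R)/(R + R**2) = 2*R/(R + R**2))
82353 - X(l(23)) = 82353 - 2/(1 + 23) = 82353 - 2/24 = 82353 - 1*1/12 = 82353 - 1/12 = 988235/12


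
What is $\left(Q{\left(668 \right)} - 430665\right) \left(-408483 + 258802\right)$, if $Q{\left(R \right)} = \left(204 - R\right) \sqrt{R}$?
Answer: $64462367865 + 138903968 \sqrt{167} \approx 6.6257 \cdot 10^{10}$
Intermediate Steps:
$Q{\left(R \right)} = \sqrt{R} \left(204 - R\right)$
$\left(Q{\left(668 \right)} - 430665\right) \left(-408483 + 258802\right) = \left(\sqrt{668} \left(204 - 668\right) - 430665\right) \left(-408483 + 258802\right) = \left(2 \sqrt{167} \left(204 - 668\right) - 430665\right) \left(-149681\right) = \left(2 \sqrt{167} \left(-464\right) - 430665\right) \left(-149681\right) = \left(- 928 \sqrt{167} - 430665\right) \left(-149681\right) = \left(-430665 - 928 \sqrt{167}\right) \left(-149681\right) = 64462367865 + 138903968 \sqrt{167}$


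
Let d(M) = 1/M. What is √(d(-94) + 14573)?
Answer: √128766934/94 ≈ 120.72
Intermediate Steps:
√(d(-94) + 14573) = √(1/(-94) + 14573) = √(-1/94 + 14573) = √(1369861/94) = √128766934/94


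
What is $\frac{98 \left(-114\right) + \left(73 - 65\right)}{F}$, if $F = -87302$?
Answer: $\frac{5582}{43651} \approx 0.12788$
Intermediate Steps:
$\frac{98 \left(-114\right) + \left(73 - 65\right)}{F} = \frac{98 \left(-114\right) + \left(73 - 65\right)}{-87302} = \left(-11172 + 8\right) \left(- \frac{1}{87302}\right) = \left(-11164\right) \left(- \frac{1}{87302}\right) = \frac{5582}{43651}$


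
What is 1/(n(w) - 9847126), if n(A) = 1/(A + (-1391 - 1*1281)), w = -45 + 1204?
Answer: -1513/14898701639 ≈ -1.0155e-7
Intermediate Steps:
w = 1159
n(A) = 1/(-2672 + A) (n(A) = 1/(A + (-1391 - 1281)) = 1/(A - 2672) = 1/(-2672 + A))
1/(n(w) - 9847126) = 1/(1/(-2672 + 1159) - 9847126) = 1/(1/(-1513) - 9847126) = 1/(-1/1513 - 9847126) = 1/(-14898701639/1513) = -1513/14898701639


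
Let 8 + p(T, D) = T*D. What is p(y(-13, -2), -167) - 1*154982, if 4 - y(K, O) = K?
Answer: -157829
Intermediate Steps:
y(K, O) = 4 - K
p(T, D) = -8 + D*T (p(T, D) = -8 + T*D = -8 + D*T)
p(y(-13, -2), -167) - 1*154982 = (-8 - 167*(4 - 1*(-13))) - 1*154982 = (-8 - 167*(4 + 13)) - 154982 = (-8 - 167*17) - 154982 = (-8 - 2839) - 154982 = -2847 - 154982 = -157829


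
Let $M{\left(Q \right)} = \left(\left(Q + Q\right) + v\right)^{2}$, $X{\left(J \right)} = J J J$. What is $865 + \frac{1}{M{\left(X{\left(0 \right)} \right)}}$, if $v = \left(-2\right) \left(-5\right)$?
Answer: $\frac{86501}{100} \approx 865.01$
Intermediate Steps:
$v = 10$
$X{\left(J \right)} = J^{3}$ ($X{\left(J \right)} = J^{2} J = J^{3}$)
$M{\left(Q \right)} = \left(10 + 2 Q\right)^{2}$ ($M{\left(Q \right)} = \left(\left(Q + Q\right) + 10\right)^{2} = \left(2 Q + 10\right)^{2} = \left(10 + 2 Q\right)^{2}$)
$865 + \frac{1}{M{\left(X{\left(0 \right)} \right)}} = 865 + \frac{1}{4 \left(5 + 0^{3}\right)^{2}} = 865 + \frac{1}{4 \left(5 + 0\right)^{2}} = 865 + \frac{1}{4 \cdot 5^{2}} = 865 + \frac{1}{4 \cdot 25} = 865 + \frac{1}{100} = \frac{86501}{100}$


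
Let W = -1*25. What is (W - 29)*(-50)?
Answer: 2700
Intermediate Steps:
W = -25
(W - 29)*(-50) = (-25 - 29)*(-50) = -54*(-50) = 2700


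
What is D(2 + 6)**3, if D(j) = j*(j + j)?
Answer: 2097152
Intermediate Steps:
D(j) = 2*j**2 (D(j) = j*(2*j) = 2*j**2)
D(2 + 6)**3 = (2*(2 + 6)**2)**3 = (2*8**2)**3 = (2*64)**3 = 128**3 = 2097152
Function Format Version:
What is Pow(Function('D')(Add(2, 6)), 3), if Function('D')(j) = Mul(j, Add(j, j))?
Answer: 2097152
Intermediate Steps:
Function('D')(j) = Mul(2, Pow(j, 2)) (Function('D')(j) = Mul(j, Mul(2, j)) = Mul(2, Pow(j, 2)))
Pow(Function('D')(Add(2, 6)), 3) = Pow(Mul(2, Pow(Add(2, 6), 2)), 3) = Pow(Mul(2, Pow(8, 2)), 3) = Pow(Mul(2, 64), 3) = Pow(128, 3) = 2097152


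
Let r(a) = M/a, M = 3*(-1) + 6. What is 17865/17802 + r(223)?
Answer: 448589/441094 ≈ 1.0170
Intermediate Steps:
M = 3 (M = -3 + 6 = 3)
r(a) = 3/a
17865/17802 + r(223) = 17865/17802 + 3/223 = 17865*(1/17802) + 3*(1/223) = 1985/1978 + 3/223 = 448589/441094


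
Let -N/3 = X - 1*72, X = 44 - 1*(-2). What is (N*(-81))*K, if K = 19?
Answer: -120042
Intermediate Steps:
X = 46 (X = 44 + 2 = 46)
N = 78 (N = -3*(46 - 1*72) = -3*(46 - 72) = -3*(-26) = 78)
(N*(-81))*K = (78*(-81))*19 = -6318*19 = -120042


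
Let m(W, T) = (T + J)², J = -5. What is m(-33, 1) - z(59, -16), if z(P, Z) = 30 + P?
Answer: -73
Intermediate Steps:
m(W, T) = (-5 + T)² (m(W, T) = (T - 5)² = (-5 + T)²)
m(-33, 1) - z(59, -16) = (-5 + 1)² - (30 + 59) = (-4)² - 1*89 = 16 - 89 = -73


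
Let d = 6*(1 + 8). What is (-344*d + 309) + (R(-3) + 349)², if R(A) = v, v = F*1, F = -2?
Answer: 102142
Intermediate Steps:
v = -2 (v = -2*1 = -2)
R(A) = -2
d = 54 (d = 6*9 = 54)
(-344*d + 309) + (R(-3) + 349)² = (-344*54 + 309) + (-2 + 349)² = (-18576 + 309) + 347² = -18267 + 120409 = 102142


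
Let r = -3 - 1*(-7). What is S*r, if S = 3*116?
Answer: 1392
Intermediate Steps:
S = 348
r = 4 (r = -3 + 7 = 4)
S*r = 348*4 = 1392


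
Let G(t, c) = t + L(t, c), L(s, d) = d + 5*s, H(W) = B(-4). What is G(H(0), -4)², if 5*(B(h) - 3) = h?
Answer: 2116/25 ≈ 84.640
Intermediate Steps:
B(h) = 3 + h/5
H(W) = 11/5 (H(W) = 3 + (⅕)*(-4) = 3 - ⅘ = 11/5)
G(t, c) = c + 6*t (G(t, c) = t + (c + 5*t) = c + 6*t)
G(H(0), -4)² = (-4 + 6*(11/5))² = (-4 + 66/5)² = (46/5)² = 2116/25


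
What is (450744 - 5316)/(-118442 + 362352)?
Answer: 222714/121955 ≈ 1.8262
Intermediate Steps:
(450744 - 5316)/(-118442 + 362352) = 445428/243910 = 445428*(1/243910) = 222714/121955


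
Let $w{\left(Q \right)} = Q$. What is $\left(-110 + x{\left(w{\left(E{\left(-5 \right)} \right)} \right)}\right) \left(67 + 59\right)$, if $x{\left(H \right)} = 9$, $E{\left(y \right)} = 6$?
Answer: $-12726$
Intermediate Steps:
$\left(-110 + x{\left(w{\left(E{\left(-5 \right)} \right)} \right)}\right) \left(67 + 59\right) = \left(-110 + 9\right) \left(67 + 59\right) = \left(-101\right) 126 = -12726$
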